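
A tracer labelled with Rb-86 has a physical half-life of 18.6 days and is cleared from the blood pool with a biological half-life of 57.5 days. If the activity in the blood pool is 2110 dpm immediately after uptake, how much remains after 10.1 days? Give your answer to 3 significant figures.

1280 dpm

1/t_eff = 1/t_phys + 1/t_biol = 1/18.6 + 1/57.5 = 0.071155 per day.
t_eff = 18.6 × 57.5 / (18.6 + 57.5) ≈ 14.054 days.
Remaining = 2110 × (1/2)^(10.1/14.054) = 2110 × (1/2)^0.71866 ≈ 1282.2 dpm.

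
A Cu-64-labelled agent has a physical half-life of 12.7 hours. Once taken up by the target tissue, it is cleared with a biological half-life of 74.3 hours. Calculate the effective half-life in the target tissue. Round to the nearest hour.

11 hours

1/t_eff = 1/t_phys + 1/t_biol = 1/12.7 + 1/74.3 = 0.092199 per hour.
t_eff = 12.7 × 74.3 / (12.7 + 74.3) ≈ 10.846 hours.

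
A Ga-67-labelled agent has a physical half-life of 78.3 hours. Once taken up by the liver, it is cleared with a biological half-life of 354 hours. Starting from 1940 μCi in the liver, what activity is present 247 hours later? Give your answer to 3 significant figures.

134 μCi

1/t_eff = 1/t_phys + 1/t_biol = 1/78.3 + 1/354 = 0.015596 per hour.
t_eff = 78.3 × 354 / (78.3 + 354) ≈ 64.118 hours.
Remaining = 1940 × (1/2)^(247/64.118) = 1940 × (1/2)^3.8523 ≈ 134.32 μCi.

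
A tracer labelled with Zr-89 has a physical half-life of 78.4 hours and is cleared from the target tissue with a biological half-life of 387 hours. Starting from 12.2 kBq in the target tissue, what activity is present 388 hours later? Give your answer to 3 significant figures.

0.197 kBq

1/t_eff = 1/t_phys + 1/t_biol = 1/78.4 + 1/387 = 0.015339 per hour.
t_eff = 78.4 × 387 / (78.4 + 387) ≈ 65.193 hours.
Remaining = 12.2 × (1/2)^(388/65.193) = 12.2 × (1/2)^5.9516 ≈ 0.19713 kBq.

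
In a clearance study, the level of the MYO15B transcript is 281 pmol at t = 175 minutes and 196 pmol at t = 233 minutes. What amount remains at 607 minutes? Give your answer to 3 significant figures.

Over Δt = 233 − 175 = 58 minutes, the level fell by a factor of 281/196 ≈ 1.4337.
n = log₂(1.4337) ≈ 0.51972 half-lives, so t½ = 58/0.51972 ≈ 111.6 minutes.
From t = 233 to t = 607: 196 × (1/2)^((607−233)/111.6) ≈ 19.205 pmol.

19.2 pmol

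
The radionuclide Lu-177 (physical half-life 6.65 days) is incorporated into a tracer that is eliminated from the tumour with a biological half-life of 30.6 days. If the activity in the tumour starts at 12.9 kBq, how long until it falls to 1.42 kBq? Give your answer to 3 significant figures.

1/t_eff = 1/t_phys + 1/t_biol = 1/6.65 + 1/30.6 = 0.18306 per day.
t_eff = 6.65 × 30.6 / (6.65 + 30.6) ≈ 5.4628 days.
n = log₂(12.9/1.42) ≈ 3.1834; t = 3.1834 × 5.4628 ≈ 17.39 days.

17.4 days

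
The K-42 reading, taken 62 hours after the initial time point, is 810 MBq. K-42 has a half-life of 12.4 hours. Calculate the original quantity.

Number of half-lives elapsed: n = 62/12.4 ≈ 5.
A₀ = A × 2^n = 810 × 2^5 = 810 × 32 ≈ 25920 MBq.

25920 MBq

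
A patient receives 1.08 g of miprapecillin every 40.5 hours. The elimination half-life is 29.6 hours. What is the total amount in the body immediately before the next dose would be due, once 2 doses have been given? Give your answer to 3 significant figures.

The 2 doses were given 81, 40.5 hours ago.
Total = 1.08·(1/2)^(81/29.6) + 1.08·(1/2)^(40.5/29.6)
      = 0.16205 + 0.41835 ≈ 0.58041 g.

0.580 g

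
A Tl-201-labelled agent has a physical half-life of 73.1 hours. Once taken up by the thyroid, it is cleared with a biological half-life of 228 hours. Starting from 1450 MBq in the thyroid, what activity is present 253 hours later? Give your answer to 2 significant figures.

1/t_eff = 1/t_phys + 1/t_biol = 1/73.1 + 1/228 = 0.018066 per hour.
t_eff = 73.1 × 228 / (73.1 + 228) ≈ 55.353 hours.
Remaining = 1450 × (1/2)^(253/55.353) = 1450 × (1/2)^4.5707 ≈ 61.019 MBq.

61 MBq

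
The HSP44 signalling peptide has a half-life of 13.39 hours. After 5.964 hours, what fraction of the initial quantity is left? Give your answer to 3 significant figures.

n = 5.964/13.39 ≈ 0.44541 half-lives.
Fraction remaining = (1/2)^0.44541 ≈ 0.73438.

0.734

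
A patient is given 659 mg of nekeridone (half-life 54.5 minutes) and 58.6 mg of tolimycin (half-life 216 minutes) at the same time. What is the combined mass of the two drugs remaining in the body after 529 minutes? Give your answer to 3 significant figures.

11.5 mg

nekeridone: 659 × (1/2)^(529/54.5) = 659 × (1/2)^9.7064 ≈ 0.78879 mg.
tolimycin: 58.6 × (1/2)^(529/216) = 58.6 × (1/2)^2.4491 ≈ 10.731 mg.
Total = 0.78879 + 10.731 ≈ 11.52 mg.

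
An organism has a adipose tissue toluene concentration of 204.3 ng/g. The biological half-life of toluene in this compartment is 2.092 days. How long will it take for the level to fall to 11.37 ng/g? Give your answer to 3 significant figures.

8.72 days

Fraction remaining = 11.37/204.3 ≈ 0.055653.
n = log₂(204.3/11.37) = ln(17.968)/ln 2 ≈ 4.1674 half-lives.
t = n × t½ = 4.1674 × 2.092 ≈ 8.7182 days.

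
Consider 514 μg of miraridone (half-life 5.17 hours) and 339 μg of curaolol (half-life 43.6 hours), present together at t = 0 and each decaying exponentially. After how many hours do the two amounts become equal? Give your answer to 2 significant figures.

Set 514·(1/2)^(t/5.17) = 339·(1/2)^(t/43.6).
Taking log₂: log₂(514/339) = t·(1/5.17 − 1/43.6).
log₂(1.5162) = 0.60048; 1/5.17 − 1/43.6 = 0.17049.
t = 0.60048 / 0.17049 ≈ 3.5221 hours.

3.5 hours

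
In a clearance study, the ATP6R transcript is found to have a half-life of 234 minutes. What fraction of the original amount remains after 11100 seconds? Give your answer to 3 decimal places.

0.578

11100 seconds = 185 minutes.
n = 185/234 ≈ 0.7906 half-lives.
Fraction remaining = (1/2)^0.7906 ≈ 0.5781.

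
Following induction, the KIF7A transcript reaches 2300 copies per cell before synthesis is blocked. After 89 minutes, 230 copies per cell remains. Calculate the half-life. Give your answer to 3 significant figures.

A/A₀ = 230/2300 ≈ 0.1.
n = log₂(10) ≈ 3.3219 half-lives elapsed in 89 minutes.
t½ = 89/3.3219 ≈ 26.792 minutes.

26.8 minutes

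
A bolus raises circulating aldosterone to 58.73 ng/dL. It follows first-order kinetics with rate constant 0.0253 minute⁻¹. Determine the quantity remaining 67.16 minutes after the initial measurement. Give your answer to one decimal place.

10.7 ng/dL

t½ = ln 2 / k = 0.69315 / 0.0253 ≈ 27.397 minutes.
Number of half-lives: n = 67.16/27.397 ≈ 2.4514.
Remaining = 58.73 × (1/2)^2.4514 = 58.73 × 0.18284 ≈ 10.738 ng/dL.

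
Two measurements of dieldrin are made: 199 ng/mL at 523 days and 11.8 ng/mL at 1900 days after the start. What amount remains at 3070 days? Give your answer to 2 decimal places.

1.07 ng/mL

Over Δt = 1900 − 523 = 1377 days, the level fell by a factor of 199/11.8 ≈ 16.864.
n = log₂(16.864) ≈ 4.0759 half-lives, so t½ = 1377/4.0759 ≈ 337.84 days.
From t = 1900 to t = 3070: 11.8 × (1/2)^((3070−1900)/337.84) ≈ 1.0699 ng/mL.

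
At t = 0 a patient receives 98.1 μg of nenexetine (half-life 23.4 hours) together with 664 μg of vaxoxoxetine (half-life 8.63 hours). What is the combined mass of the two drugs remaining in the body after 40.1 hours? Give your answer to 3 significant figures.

nenexetine: 98.1 × (1/2)^(40.1/23.4) = 98.1 × (1/2)^1.7137 ≈ 29.909 μg.
vaxoxoxetine: 664 × (1/2)^(40.1/8.63) = 664 × (1/2)^4.6466 ≈ 26.51 μg.
Total = 29.909 + 26.51 ≈ 56.419 μg.

56.4 μg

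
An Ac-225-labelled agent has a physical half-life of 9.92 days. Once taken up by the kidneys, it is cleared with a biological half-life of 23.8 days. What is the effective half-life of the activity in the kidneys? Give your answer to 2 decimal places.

1/t_eff = 1/t_phys + 1/t_biol = 1/9.92 + 1/23.8 = 0.14282 per day.
t_eff = 9.92 × 23.8 / (9.92 + 23.8) ≈ 7.0017 days.

7.00 days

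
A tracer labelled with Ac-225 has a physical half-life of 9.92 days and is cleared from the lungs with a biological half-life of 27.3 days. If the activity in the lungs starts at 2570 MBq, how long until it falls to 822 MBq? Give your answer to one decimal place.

1/t_eff = 1/t_phys + 1/t_biol = 1/9.92 + 1/27.3 = 0.13744 per day.
t_eff = 9.92 × 27.3 / (9.92 + 27.3) ≈ 7.2761 days.
n = log₂(2570/822) ≈ 1.6446; t = 1.6446 × 7.2761 ≈ 11.966 days.

12.0 days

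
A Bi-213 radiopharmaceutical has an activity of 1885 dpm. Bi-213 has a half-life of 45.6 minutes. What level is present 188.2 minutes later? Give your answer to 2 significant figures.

Number of half-lives: n = 188.2/45.6 ≈ 4.1272.
Remaining = 1885 × (1/2)^4.1272 = 1885 × 0.057226 ≈ 107.87 dpm.

110 dpm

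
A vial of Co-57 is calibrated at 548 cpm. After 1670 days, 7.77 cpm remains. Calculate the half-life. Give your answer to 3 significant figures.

A/A₀ = 7.77/548 ≈ 0.014179.
n = log₂(70.528) ≈ 6.1401 half-lives elapsed in 1670 days.
t½ = 1670/6.1401 ≈ 271.98 days.

272 days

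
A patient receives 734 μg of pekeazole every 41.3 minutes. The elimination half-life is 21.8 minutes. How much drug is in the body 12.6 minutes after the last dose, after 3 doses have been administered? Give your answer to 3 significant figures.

The 3 doses were given 95.2, 53.9, 12.6 minutes ago.
Total = 734·(1/2)^(95.2/21.8) + 734·(1/2)^(53.9/21.8) + 734·(1/2)^(12.6/21.8)
      = 35.572 + 132.25 + 491.71 ≈ 659.53 μg.

660 μg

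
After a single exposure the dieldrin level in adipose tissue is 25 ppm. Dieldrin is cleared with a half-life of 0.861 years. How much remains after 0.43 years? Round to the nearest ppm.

Number of half-lives: n = 0.43/0.861 ≈ 0.49942.
Remaining = 25 × (1/2)^0.49942 = 25 × 0.70739 ≈ 17.685 ppm.

18 ppm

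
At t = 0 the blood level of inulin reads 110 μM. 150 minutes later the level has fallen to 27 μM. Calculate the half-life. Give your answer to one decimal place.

A/A₀ = 27/110 ≈ 0.24545.
n = log₂(4.0741) ≈ 2.0265 half-lives elapsed in 150 minutes.
t½ = 150/2.0265 ≈ 74.02 minutes.

74.0 minutes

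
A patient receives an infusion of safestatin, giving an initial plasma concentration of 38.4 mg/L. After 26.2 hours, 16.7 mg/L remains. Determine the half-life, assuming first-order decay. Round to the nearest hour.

22 hours

A/A₀ = 16.7/38.4 ≈ 0.4349.
n = log₂(2.2994) ≈ 1.2013 half-lives elapsed in 26.2 hours.
t½ = 26.2/1.2013 ≈ 21.81 hours.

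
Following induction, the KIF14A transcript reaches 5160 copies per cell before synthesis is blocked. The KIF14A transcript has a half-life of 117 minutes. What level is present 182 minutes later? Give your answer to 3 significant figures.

Number of half-lives: n = 182/117 ≈ 1.5556.
Remaining = 5160 × (1/2)^1.5556 = 5160 × 0.3402 ≈ 1755.4 copies per cell.

1760 copies per cell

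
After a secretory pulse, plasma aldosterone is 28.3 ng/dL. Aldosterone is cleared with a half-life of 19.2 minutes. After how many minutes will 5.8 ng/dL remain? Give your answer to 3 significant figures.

43.9 minutes

Fraction remaining = 5.8/28.3 ≈ 0.20495.
n = log₂(28.3/5.8) = ln(4.8793)/ln 2 ≈ 2.2867 half-lives.
t = n × t½ = 2.2867 × 19.2 ≈ 43.904 minutes.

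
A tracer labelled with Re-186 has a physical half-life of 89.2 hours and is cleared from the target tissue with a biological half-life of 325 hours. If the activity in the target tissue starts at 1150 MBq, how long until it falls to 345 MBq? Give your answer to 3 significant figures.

122 hours

1/t_eff = 1/t_phys + 1/t_biol = 1/89.2 + 1/325 = 0.014288 per hour.
t_eff = 89.2 × 325 / (89.2 + 325) ≈ 69.99 hours.
n = log₂(1150/345) ≈ 1.737; t = 1.737 × 69.99 ≈ 121.57 hours.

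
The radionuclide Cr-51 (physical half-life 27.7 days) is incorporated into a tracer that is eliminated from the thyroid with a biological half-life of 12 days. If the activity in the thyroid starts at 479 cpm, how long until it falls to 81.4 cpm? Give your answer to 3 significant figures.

1/t_eff = 1/t_phys + 1/t_biol = 1/27.7 + 1/12 = 0.11943 per day.
t_eff = 27.7 × 12 / (27.7 + 12) ≈ 8.3728 days.
n = log₂(479/81.4) ≈ 2.5569; t = 2.5569 × 8.3728 ≈ 21.409 days.

21.4 days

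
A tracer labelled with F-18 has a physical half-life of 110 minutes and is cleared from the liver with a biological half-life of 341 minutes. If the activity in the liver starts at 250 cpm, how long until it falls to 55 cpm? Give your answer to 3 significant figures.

1/t_eff = 1/t_phys + 1/t_biol = 1/110 + 1/341 = 0.012023 per minute.
t_eff = 110 × 341 / (110 + 341) ≈ 83.171 minutes.
n = log₂(250/55) ≈ 2.1844; t = 2.1844 × 83.171 ≈ 181.68 minutes.

182 minutes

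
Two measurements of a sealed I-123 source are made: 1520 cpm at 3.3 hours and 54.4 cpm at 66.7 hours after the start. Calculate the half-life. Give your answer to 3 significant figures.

Over Δt = 66.7 − 3.3 = 63.4 hours, the level fell by a factor of 1520/54.4 ≈ 27.941.
n = log₂(27.941) ≈ 4.8043 half-lives, so t½ = 63.4/4.8043 ≈ 13.196 hours.

13.2 hours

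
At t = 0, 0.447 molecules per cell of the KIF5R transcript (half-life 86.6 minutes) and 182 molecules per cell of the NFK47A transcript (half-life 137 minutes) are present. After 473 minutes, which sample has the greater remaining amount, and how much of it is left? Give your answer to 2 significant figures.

NFK47A transcript, 17 molecules per cell

KIF5R transcript: 0.447 × (1/2)^5.4619 ≈ 0.010142 molecules per cell.
NFK47A transcript: 182 × (1/2)^3.4526 ≈ 16.625 molecules per cell.
NFK47A transcript has more remaining, at ≈ 16.625 molecules per cell.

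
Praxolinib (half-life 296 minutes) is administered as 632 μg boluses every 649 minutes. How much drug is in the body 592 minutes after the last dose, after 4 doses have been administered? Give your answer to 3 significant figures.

The 4 doses were given 2539, 1890, 1241, 592 minutes ago.
Total = 632·(1/2)^(2539/296) + 632·(1/2)^(1890/296) + 632·(1/2)^(1241/296) + 632·(1/2)^(592/296)
      = 1.6541 + 7.5614 + 34.564 + 158 ≈ 201.78 μg.

202 μg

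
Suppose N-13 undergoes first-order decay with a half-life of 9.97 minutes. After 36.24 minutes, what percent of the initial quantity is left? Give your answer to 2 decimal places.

n = 36.24/9.97 ≈ 3.6349 half-lives.
Fraction remaining = (1/2)^3.6349 ≈ 0.080498, i.e. 8.0498%.

8.05%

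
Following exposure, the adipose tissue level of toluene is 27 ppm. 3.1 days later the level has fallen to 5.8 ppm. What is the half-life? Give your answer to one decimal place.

1.4 days

A/A₀ = 5.8/27 ≈ 0.21481.
n = log₂(4.6552) ≈ 2.2188 half-lives elapsed in 3.1 days.
t½ = 3.1/2.2188 ≈ 1.3971 days.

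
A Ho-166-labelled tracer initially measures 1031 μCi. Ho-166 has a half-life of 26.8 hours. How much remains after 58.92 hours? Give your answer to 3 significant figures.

225 μCi

Number of half-lives: n = 58.92/26.8 ≈ 2.1985.
Remaining = 1031 × (1/2)^2.1985 = 1031 × 0.21786 ≈ 224.62 μCi.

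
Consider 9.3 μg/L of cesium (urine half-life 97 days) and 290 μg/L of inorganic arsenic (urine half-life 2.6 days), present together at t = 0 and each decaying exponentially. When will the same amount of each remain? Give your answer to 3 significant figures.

13.3 days

Set 9.3·(1/2)^(t/97) = 290·(1/2)^(t/2.6).
Taking log₂: log₂(9.3/290) = t·(1/97 − 1/2.6).
log₂(0.032069) = -4.9627; 1/97 − 1/2.6 = -0.37431.
t = -4.9627 / -0.37431 ≈ 13.258 days.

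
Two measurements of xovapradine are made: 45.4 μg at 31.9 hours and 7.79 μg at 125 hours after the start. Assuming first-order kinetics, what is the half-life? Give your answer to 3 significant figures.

36.6 hours

Over Δt = 125 − 31.9 = 93.1 hours, the level fell by a factor of 45.4/7.79 ≈ 5.828.
n = log₂(5.828) ≈ 2.543 half-lives, so t½ = 93.1/2.543 ≈ 36.61 hours.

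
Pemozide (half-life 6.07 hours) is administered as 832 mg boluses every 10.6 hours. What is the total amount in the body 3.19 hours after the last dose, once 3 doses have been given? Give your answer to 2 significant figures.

The 3 doses were given 24.39, 13.79, 3.19 hours ago.
Total = 832·(1/2)^(24.39/6.07) + 832·(1/2)^(13.79/6.07) + 832·(1/2)^(3.19/6.07)
      = 51.351 + 172.28 + 577.99 ≈ 801.62 mg.

800 mg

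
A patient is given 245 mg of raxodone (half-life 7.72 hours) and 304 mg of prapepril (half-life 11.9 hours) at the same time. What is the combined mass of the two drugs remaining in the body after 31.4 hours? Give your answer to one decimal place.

raxodone: 245 × (1/2)^(31.4/7.72) = 245 × (1/2)^4.0674 ≈ 14.614 mg.
prapepril: 304 × (1/2)^(31.4/11.9) = 304 × (1/2)^2.6387 ≈ 48.816 mg.
Total = 14.614 + 48.816 ≈ 63.43 mg.

63.4 mg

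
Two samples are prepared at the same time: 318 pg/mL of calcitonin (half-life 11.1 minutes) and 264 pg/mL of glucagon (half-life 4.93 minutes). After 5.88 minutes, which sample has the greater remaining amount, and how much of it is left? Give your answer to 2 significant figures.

calcitonin, 220 pg/mL

calcitonin: 318 × (1/2)^0.52973 ≈ 220.27 pg/mL.
glucagon: 264 × (1/2)^1.1927 ≈ 115.5 pg/mL.
Calcitonin has more remaining, at ≈ 220.27 pg/mL.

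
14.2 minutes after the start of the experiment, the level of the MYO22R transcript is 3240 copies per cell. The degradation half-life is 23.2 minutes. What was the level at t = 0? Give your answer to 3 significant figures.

4950 copies per cell

Number of half-lives elapsed: n = 14.2/23.2 ≈ 0.61207.
A₀ = A × 2^n = 3240 × 2^0.61207 = 3240 × 1.5284 ≈ 4952.2 copies per cell.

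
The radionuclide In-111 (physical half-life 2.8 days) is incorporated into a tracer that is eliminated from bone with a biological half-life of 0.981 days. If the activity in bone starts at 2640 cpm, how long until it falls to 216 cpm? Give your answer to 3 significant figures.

1/t_eff = 1/t_phys + 1/t_biol = 1/2.8 + 1/0.981 = 1.3765 per day.
t_eff = 2.8 × 0.981 / (2.8 + 0.981) ≈ 0.72647 days.
n = log₂(2640/216) ≈ 3.6114; t = 3.6114 × 0.72647 ≈ 2.6236 days.

2.62 days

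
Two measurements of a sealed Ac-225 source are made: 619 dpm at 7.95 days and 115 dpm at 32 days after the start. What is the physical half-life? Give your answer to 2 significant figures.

Over Δt = 32 − 7.95 = 24.05 days, the level fell by a factor of 619/115 ≈ 5.3826.
n = log₂(5.3826) ≈ 2.4283 half-lives, so t½ = 24.05/2.4283 ≈ 9.904 days.

9.9 days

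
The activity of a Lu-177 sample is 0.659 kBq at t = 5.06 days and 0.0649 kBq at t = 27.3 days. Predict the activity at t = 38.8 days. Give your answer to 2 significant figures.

Over Δt = 27.3 − 5.06 = 22.24 days, the level fell by a factor of 0.659/0.0649 ≈ 10.154.
n = log₂(10.154) ≈ 3.344 half-lives, so t½ = 22.24/3.344 ≈ 6.6507 days.
From t = 27.3 to t = 38.8: 0.0649 × (1/2)^((38.8−27.3)/6.6507) ≈ 0.019576 kBq.

0.020 kBq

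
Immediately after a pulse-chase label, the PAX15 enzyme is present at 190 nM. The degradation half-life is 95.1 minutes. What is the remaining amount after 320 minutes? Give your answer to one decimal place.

Number of half-lives: n = 320/95.1 ≈ 3.3649.
Remaining = 190 × (1/2)^3.3649 = 190 × 0.097067 ≈ 18.443 nM.

18.4 nM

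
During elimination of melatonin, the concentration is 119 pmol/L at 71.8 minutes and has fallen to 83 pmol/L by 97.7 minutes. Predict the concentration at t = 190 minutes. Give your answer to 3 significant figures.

Over Δt = 97.7 − 71.8 = 25.9 minutes, the level fell by a factor of 119/83 ≈ 1.4337.
n = log₂(1.4337) ≈ 0.51978 half-lives, so t½ = 25.9/0.51978 ≈ 49.829 minutes.
From t = 97.7 to t = 190: 83 × (1/2)^((190−97.7)/49.829) ≈ 22.986 pmol/L.

23.0 pmol/L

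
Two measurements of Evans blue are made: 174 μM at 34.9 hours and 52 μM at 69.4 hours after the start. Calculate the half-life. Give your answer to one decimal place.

Over Δt = 69.4 − 34.9 = 34.5 hours, the level fell by a factor of 174/52 ≈ 3.3462.
n = log₂(3.3462) ≈ 1.7425 half-lives, so t½ = 34.5/1.7425 ≈ 19.799 hours.

19.8 hours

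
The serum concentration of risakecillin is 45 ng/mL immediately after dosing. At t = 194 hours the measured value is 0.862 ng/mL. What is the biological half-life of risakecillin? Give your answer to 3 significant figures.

A/A₀ = 0.862/45 ≈ 0.019156.
n = log₂(52.204) ≈ 5.7061 half-lives elapsed in 194 hours.
t½ = 194/5.7061 ≈ 33.999 hours.

34.0 hours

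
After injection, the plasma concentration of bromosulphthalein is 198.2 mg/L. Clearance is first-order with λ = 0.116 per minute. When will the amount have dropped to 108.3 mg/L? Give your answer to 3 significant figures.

5.21 minutes

t½ = ln 2 / λ = 0.69315 / 0.116 ≈ 5.9754 minutes.
Fraction remaining = 108.3/198.2 ≈ 0.54642.
n = log₂(198.2/108.3) = ln(1.8301)/ln 2 ≈ 0.87192 half-lives.
t = n × t½ = 0.87192 × 5.9754 ≈ 5.2101 minutes.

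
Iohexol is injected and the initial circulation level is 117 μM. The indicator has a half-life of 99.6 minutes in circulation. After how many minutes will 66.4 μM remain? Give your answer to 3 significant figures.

81.4 minutes

Fraction remaining = 66.4/117 ≈ 0.56752.
n = log₂(117/66.4) = ln(1.762)/ln 2 ≈ 0.81725 half-lives.
t = n × t½ = 0.81725 × 99.6 ≈ 81.398 minutes.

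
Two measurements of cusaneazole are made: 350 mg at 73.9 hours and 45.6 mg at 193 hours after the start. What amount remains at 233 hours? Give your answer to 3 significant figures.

23.0 mg

Over Δt = 193 − 73.9 = 119.1 hours, the level fell by a factor of 350/45.6 ≈ 7.6754.
n = log₂(7.6754) ≈ 2.9402 half-lives, so t½ = 119.1/2.9402 ≈ 40.507 hours.
From t = 193 to t = 233: 45.6 × (1/2)^((233−193)/40.507) ≈ 22.999 mg.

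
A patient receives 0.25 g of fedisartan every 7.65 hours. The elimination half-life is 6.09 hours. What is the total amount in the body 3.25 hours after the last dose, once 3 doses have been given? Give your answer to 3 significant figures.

0.275 g

The 3 doses were given 18.55, 10.9, 3.25 hours ago.
Total = 0.25·(1/2)^(18.55/6.09) + 0.25·(1/2)^(10.9/6.09) + 0.25·(1/2)^(3.25/6.09)
      = 0.03027 + 0.072302 + 0.1727 ≈ 0.27527 g.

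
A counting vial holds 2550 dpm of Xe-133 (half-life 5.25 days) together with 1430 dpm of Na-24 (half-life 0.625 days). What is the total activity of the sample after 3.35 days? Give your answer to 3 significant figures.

Xe-133: 2550 × (1/2)^(3.35/5.25) = 2550 × (1/2)^0.6381 ≈ 1638.5 dpm.
Na-24: 1430 × (1/2)^(3.35/0.625) = 1430 × (1/2)^5.36 ≈ 34.819 dpm.
Total = 1638.5 + 34.819 ≈ 1673.3 dpm.

1670 dpm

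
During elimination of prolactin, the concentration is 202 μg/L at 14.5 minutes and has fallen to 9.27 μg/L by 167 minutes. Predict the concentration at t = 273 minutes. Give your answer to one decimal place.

Over Δt = 167 − 14.5 = 152.5 minutes, the level fell by a factor of 202/9.27 ≈ 21.791.
n = log₂(21.791) ≈ 4.4456 half-lives, so t½ = 152.5/4.4456 ≈ 34.303 minutes.
From t = 167 to t = 273: 9.27 × (1/2)^((273−167)/34.303) ≈ 1.0886 μg/L.

1.1 μg/L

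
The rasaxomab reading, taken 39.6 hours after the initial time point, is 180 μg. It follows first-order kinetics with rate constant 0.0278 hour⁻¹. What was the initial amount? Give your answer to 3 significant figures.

t½ = ln 2 / k = 0.69315 / 0.0278 ≈ 24.933 hours.
Number of half-lives elapsed: n = 39.6/24.933 ≈ 1.5882.
A₀ = A × 2^n = 180 × 2^1.5882 = 180 × 3.0068 ≈ 541.23 μg.

541 μg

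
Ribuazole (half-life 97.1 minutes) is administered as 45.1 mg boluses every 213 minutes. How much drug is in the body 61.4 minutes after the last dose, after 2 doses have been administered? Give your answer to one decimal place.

The 2 doses were given 274.4, 61.4 minutes ago.
Total = 45.1·(1/2)^(274.4/97.1) + 45.1·(1/2)^(61.4/97.1)
      = 6.3603 + 29.095 ≈ 35.456 mg.

35.5 mg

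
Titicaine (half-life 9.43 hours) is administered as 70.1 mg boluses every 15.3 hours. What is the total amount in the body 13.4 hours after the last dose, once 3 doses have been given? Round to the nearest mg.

37 mg

The 3 doses were given 44, 28.7, 13.4 hours ago.
Total = 70.1·(1/2)^(44/9.43) + 70.1·(1/2)^(28.7/9.43) + 70.1·(1/2)^(13.4/9.43)
      = 2.7614 + 8.5024 + 26.179 ≈ 37.443 mg.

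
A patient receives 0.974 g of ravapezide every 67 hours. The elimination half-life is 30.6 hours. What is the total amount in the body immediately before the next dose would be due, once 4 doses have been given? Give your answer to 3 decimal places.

0.273 g

The 4 doses were given 268, 201, 134, 67 hours ago.
Total = 0.974·(1/2)^(268/30.6) + 0.974·(1/2)^(201/30.6) + 0.974·(1/2)^(134/30.6) + 0.974·(1/2)^(67/30.6)
      = 0.0022495 + 0.010261 + 0.046808 + 0.21352 ≈ 0.27284 g.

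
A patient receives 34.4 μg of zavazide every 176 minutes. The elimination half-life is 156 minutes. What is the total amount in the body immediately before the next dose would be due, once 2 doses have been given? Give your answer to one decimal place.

The 2 doses were given 352, 176 minutes ago.
Total = 34.4·(1/2)^(352/156) + 34.4·(1/2)^(176/156)
      = 7.1996 + 15.737 ≈ 22.937 μg.

22.9 μg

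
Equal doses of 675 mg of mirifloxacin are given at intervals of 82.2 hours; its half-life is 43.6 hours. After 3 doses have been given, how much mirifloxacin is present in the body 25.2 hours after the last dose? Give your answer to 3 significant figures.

608 mg

The 3 doses were given 189.6, 107.4, 25.2 hours ago.
Total = 675·(1/2)^(189.6/43.6) + 675·(1/2)^(107.4/43.6) + 675·(1/2)^(25.2/43.6)
      = 33.131 + 122.4 + 452.18 ≈ 607.71 mg.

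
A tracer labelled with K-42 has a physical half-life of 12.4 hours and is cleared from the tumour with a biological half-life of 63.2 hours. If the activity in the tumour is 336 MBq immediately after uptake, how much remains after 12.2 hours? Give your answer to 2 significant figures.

1/t_eff = 1/t_phys + 1/t_biol = 1/12.4 + 1/63.2 = 0.096468 per hour.
t_eff = 12.4 × 63.2 / (12.4 + 63.2) ≈ 10.366 hours.
Remaining = 336 × (1/2)^(12.2/10.366) = 336 × (1/2)^1.1769 ≈ 148.61 MBq.

150 MBq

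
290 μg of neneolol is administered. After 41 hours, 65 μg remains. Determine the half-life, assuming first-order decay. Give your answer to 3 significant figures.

A/A₀ = 65/290 ≈ 0.22414.
n = log₂(4.4615) ≈ 2.1575 half-lives elapsed in 41 hours.
t½ = 41/2.1575 ≈ 19.003 hours.

19.0 hours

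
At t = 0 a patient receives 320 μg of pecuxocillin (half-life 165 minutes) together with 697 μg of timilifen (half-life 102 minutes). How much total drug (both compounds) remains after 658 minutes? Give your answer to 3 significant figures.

pecuxocillin: 320 × (1/2)^(658/165) = 320 × (1/2)^3.9879 ≈ 20.169 μg.
timilifen: 697 × (1/2)^(658/102) = 697 × (1/2)^6.451 ≈ 7.967 μg.
Total = 20.169 + 7.967 ≈ 28.136 μg.

28.1 μg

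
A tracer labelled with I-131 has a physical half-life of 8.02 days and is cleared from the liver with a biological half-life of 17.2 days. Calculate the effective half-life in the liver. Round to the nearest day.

1/t_eff = 1/t_phys + 1/t_biol = 1/8.02 + 1/17.2 = 0.18283 per day.
t_eff = 8.02 × 17.2 / (8.02 + 17.2) ≈ 5.4696 days.

5 days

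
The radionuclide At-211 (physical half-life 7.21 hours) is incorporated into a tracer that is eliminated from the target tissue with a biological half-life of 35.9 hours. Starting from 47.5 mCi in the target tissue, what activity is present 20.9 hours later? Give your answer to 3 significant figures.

4.25 mCi

1/t_eff = 1/t_phys + 1/t_biol = 1/7.21 + 1/35.9 = 0.16655 per hour.
t_eff = 7.21 × 35.9 / (7.21 + 35.9) ≈ 6.0042 hours.
Remaining = 47.5 × (1/2)^(20.9/6.0042) = 47.5 × (1/2)^3.4809 ≈ 4.2543 mCi.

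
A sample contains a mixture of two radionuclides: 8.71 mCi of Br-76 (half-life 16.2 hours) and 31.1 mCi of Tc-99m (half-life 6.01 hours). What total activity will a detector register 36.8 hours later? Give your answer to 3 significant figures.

Br-76: 8.71 × (1/2)^(36.8/16.2) = 8.71 × (1/2)^2.2716 ≈ 1.8038 mCi.
Tc-99m: 31.1 × (1/2)^(36.8/6.01) = 31.1 × (1/2)^6.1231 ≈ 0.44619 mCi.
Total = 1.8038 + 0.44619 ≈ 2.25 mCi.

2.25 mCi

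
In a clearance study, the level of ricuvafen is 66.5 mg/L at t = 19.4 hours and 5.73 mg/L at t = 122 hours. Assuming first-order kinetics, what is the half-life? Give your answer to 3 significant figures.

29.0 hours

Over Δt = 122 − 19.4 = 102.6 hours, the level fell by a factor of 66.5/5.73 ≈ 11.606.
n = log₂(11.606) ≈ 3.5367 half-lives, so t½ = 102.6/3.5367 ≈ 29.01 hours.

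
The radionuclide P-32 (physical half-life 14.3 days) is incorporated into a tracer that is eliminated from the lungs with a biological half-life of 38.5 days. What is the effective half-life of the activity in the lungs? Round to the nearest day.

1/t_eff = 1/t_phys + 1/t_biol = 1/14.3 + 1/38.5 = 0.095904 per day.
t_eff = 14.3 × 38.5 / (14.3 + 38.5) ≈ 10.427 days.

10 days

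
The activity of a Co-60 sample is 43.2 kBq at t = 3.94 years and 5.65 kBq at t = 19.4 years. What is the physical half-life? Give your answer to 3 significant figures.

5.27 years

Over Δt = 19.4 − 3.94 = 15.46 years, the level fell by a factor of 43.2/5.65 ≈ 7.646.
n = log₂(7.646) ≈ 2.9347 half-lives, so t½ = 15.46/2.9347 ≈ 5.268 years.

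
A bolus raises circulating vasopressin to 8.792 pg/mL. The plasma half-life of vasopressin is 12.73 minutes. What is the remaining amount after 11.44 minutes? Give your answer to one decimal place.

4.7 pg/mL

Number of half-lives: n = 11.44/12.73 ≈ 0.89866.
Remaining = 8.792 × (1/2)^0.89866 = 8.792 × 0.53638 ≈ 4.7159 pg/mL.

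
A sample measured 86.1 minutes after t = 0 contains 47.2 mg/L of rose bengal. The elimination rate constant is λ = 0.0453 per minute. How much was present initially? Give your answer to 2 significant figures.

2300 mg/L

t½ = ln 2 / λ = 0.69315 / 0.0453 ≈ 15.301 minutes.
Number of half-lives elapsed: n = 86.1/15.301 ≈ 5.627.
A₀ = A × 2^n = 47.2 × 2^5.627 = 47.2 × 49.419 ≈ 2332.6 mg/L.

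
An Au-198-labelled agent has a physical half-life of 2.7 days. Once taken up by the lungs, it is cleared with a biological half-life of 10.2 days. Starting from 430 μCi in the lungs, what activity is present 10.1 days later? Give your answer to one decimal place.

1/t_eff = 1/t_phys + 1/t_biol = 1/2.7 + 1/10.2 = 0.46841 per day.
t_eff = 2.7 × 10.2 / (2.7 + 10.2) ≈ 2.1349 days.
Remaining = 430 × (1/2)^(10.1/2.1349) = 430 × (1/2)^4.7309 ≈ 16.193 μCi.

16.2 μCi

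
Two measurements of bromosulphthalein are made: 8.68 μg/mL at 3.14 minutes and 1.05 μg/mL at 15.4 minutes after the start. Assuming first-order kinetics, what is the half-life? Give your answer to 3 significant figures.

4.02 minutes

Over Δt = 15.4 − 3.14 = 12.26 minutes, the level fell by a factor of 8.68/1.05 ≈ 8.2667.
n = log₂(8.2667) ≈ 3.0473 half-lives, so t½ = 12.26/3.0473 ≈ 4.0232 minutes.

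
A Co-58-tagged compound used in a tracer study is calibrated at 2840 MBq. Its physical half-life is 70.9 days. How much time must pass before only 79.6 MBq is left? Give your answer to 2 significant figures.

370 days

Fraction remaining = 79.6/2840 ≈ 0.028028.
n = log₂(2840/79.6) = ln(35.678)/ln 2 ≈ 5.157 half-lives.
t = n × t½ = 5.157 × 70.9 ≈ 365.63 days.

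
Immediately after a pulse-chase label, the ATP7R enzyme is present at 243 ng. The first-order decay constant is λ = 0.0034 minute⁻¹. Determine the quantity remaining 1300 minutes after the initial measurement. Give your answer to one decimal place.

t½ = ln 2 / λ = 0.69315 / 0.0034 ≈ 203.87 minutes.
Number of half-lives: n = 1300/203.87 ≈ 6.3767.
Remaining = 243 × (1/2)^6.3767 = 243 × 0.012034 ≈ 2.9243 ng.

2.9 ng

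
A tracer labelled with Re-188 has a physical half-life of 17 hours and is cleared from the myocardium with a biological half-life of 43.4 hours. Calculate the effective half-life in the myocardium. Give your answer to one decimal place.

12.2 hours

1/t_eff = 1/t_phys + 1/t_biol = 1/17 + 1/43.4 = 0.081865 per hour.
t_eff = 17 × 43.4 / (17 + 43.4) ≈ 12.215 hours.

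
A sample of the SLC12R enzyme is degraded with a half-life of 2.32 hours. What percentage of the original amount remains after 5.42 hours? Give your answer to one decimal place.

n = 5.42/2.32 ≈ 2.3362 half-lives.
Fraction remaining = (1/2)^2.3362 ≈ 0.19803, i.e. 19.803%.

19.8%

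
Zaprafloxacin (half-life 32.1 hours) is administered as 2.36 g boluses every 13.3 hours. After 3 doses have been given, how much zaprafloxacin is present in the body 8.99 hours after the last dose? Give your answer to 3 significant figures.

The 3 doses were given 35.59, 22.29, 8.99 hours ago.
Total = 2.36·(1/2)^(35.59/32.1) + 2.36·(1/2)^(22.29/32.1) + 2.36·(1/2)^(8.99/32.1)
      = 1.0943 + 1.4584 + 1.9436 ≈ 4.4963 g.

4.50 g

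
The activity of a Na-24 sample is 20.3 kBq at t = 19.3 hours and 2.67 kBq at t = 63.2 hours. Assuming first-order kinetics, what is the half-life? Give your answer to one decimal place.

15.0 hours

Over Δt = 63.2 − 19.3 = 43.9 hours, the level fell by a factor of 20.3/2.67 ≈ 7.603.
n = log₂(7.603) ≈ 2.9266 half-lives, so t½ = 43.9/2.9266 ≈ 15.001 hours.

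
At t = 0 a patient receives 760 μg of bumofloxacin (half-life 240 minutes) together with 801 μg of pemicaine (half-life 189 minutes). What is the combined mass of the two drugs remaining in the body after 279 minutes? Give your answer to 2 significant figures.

630 μg

bumofloxacin: 760 × (1/2)^(279/240) = 760 × (1/2)^1.1625 ≈ 339.52 μg.
pemicaine: 801 × (1/2)^(279/189) = 801 × (1/2)^1.4762 ≈ 287.91 μg.
Total = 339.52 + 287.91 ≈ 627.43 μg.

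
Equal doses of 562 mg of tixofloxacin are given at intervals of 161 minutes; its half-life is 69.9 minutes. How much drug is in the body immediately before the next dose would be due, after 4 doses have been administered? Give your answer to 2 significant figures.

140 mg

The 4 doses were given 644, 483, 322, 161 minutes ago.
Total = 562·(1/2)^(644/69.9) + 562·(1/2)^(483/69.9) + 562·(1/2)^(322/69.9) + 562·(1/2)^(161/69.9)
      = 0.94689 + 4.6737 + 23.068 + 113.86 ≈ 142.55 mg.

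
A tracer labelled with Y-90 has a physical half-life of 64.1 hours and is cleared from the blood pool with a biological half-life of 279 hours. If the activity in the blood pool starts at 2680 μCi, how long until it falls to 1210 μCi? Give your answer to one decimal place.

59.8 hours

1/t_eff = 1/t_phys + 1/t_biol = 1/64.1 + 1/279 = 0.019185 per hour.
t_eff = 64.1 × 279 / (64.1 + 279) ≈ 52.124 hours.
n = log₂(2680/1210) ≈ 1.1472; t = 1.1472 × 52.124 ≈ 59.799 hours.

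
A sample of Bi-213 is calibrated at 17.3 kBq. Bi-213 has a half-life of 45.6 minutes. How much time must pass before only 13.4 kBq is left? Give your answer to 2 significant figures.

Fraction remaining = 13.4/17.3 ≈ 0.77457.
n = log₂(17.3/13.4) = ln(1.291)/ln 2 ≈ 0.36854 half-lives.
t = n × t½ = 0.36854 × 45.6 ≈ 16.805 minutes.

17 minutes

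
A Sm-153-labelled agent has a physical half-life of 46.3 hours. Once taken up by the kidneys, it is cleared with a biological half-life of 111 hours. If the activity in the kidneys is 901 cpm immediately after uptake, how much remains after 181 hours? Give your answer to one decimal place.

19.4 cpm

1/t_eff = 1/t_phys + 1/t_biol = 1/46.3 + 1/111 = 0.030607 per hour.
t_eff = 46.3 × 111 / (46.3 + 111) ≈ 32.672 hours.
Remaining = 901 × (1/2)^(181/32.672) = 901 × (1/2)^5.5399 ≈ 19.366 cpm.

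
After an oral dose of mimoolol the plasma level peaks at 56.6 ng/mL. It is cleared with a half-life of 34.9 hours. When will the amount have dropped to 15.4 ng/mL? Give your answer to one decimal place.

Fraction remaining = 15.4/56.6 ≈ 0.27208.
n = log₂(56.6/15.4) = ln(3.6753)/ln 2 ≈ 1.8779 half-lives.
t = n × t½ = 1.8779 × 34.9 ≈ 65.538 hours.

65.5 hours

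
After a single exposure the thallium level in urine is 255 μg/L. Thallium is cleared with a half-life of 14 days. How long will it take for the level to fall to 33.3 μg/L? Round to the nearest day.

Fraction remaining = 33.3/255 ≈ 0.13059.
n = log₂(255/33.3) = ln(7.6577)/ln 2 ≈ 2.9369 half-lives.
t = n × t½ = 2.9369 × 14 ≈ 41.117 days.

41 days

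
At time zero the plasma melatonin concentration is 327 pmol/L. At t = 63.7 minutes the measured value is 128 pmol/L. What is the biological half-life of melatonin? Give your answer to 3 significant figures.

A/A₀ = 128/327 ≈ 0.39144.
n = log₂(2.5547) ≈ 1.3531 half-lives elapsed in 63.7 minutes.
t½ = 63.7/1.3531 ≈ 47.075 minutes.

47.1 minutes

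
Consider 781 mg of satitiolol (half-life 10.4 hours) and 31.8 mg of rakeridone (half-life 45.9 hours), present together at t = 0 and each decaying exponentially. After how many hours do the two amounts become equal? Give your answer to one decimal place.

62.1 hours

Set 781·(1/2)^(t/10.4) = 31.8·(1/2)^(t/45.9).
Taking log₂: log₂(781/31.8) = t·(1/10.4 − 1/45.9).
log₂(24.56) = 4.6182; 1/10.4 − 1/45.9 = 0.074367.
t = 4.6182 / 0.074367 ≈ 62.1 hours.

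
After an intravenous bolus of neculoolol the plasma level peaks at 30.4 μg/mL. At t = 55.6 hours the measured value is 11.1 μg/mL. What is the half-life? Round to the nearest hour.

A/A₀ = 11.1/30.4 ≈ 0.36513.
n = log₂(2.7387) ≈ 1.4535 half-lives elapsed in 55.6 hours.
t½ = 55.6/1.4535 ≈ 38.252 hours.

38 hours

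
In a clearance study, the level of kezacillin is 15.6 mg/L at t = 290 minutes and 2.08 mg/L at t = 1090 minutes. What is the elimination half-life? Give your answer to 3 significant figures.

Over Δt = 1090 − 290 = 800 minutes, the level fell by a factor of 15.6/2.08 ≈ 7.5.
n = log₂(7.5) ≈ 2.9069 half-lives, so t½ = 800/2.9069 ≈ 275.21 minutes.

275 minutes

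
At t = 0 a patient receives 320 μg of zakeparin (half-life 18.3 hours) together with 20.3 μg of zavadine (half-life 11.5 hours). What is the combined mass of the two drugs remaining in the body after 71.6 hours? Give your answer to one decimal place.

21.5 μg

zakeparin: 320 × (1/2)^(71.6/18.3) = 320 × (1/2)^3.9126 ≈ 21.25 μg.
zavadine: 20.3 × (1/2)^(71.6/11.5) = 20.3 × (1/2)^6.2261 ≈ 0.27118 μg.
Total = 21.25 + 0.27118 ≈ 21.521 μg.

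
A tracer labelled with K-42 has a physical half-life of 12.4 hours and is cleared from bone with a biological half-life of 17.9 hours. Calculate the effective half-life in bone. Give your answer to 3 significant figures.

7.33 hours

1/t_eff = 1/t_phys + 1/t_biol = 1/12.4 + 1/17.9 = 0.13651 per hour.
t_eff = 12.4 × 17.9 / (12.4 + 17.9) ≈ 7.3254 hours.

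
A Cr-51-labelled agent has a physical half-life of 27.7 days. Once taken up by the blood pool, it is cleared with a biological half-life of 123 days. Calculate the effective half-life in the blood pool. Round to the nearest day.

23 days

1/t_eff = 1/t_phys + 1/t_biol = 1/27.7 + 1/123 = 0.044231 per day.
t_eff = 27.7 × 123 / (27.7 + 123) ≈ 22.608 days.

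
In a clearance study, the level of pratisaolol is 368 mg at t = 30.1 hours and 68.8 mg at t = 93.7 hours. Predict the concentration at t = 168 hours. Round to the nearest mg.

10 mg

Over Δt = 93.7 − 30.1 = 63.6 hours, the level fell by a factor of 368/68.8 ≈ 5.3488.
n = log₂(5.3488) ≈ 2.4192 half-lives, so t½ = 63.6/2.4192 ≈ 26.289 hours.
From t = 93.7 to t = 168: 68.8 × (1/2)^((168−93.7)/26.289) ≈ 9.7008 mg.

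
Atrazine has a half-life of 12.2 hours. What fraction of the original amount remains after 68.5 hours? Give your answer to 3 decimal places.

n = 68.5/12.2 ≈ 5.6148 half-lives.
Fraction remaining = (1/2)^5.6148 ≈ 0.020408.

0.020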